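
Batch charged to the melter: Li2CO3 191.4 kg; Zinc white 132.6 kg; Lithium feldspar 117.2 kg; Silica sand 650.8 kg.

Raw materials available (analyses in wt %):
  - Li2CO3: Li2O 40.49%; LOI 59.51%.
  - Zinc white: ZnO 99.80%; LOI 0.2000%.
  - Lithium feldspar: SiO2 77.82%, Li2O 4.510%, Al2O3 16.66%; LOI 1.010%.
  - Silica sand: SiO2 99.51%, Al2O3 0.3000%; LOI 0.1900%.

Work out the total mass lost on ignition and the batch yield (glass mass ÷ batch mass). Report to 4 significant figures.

LOI loss = 116.6 kg; glass = 975.4 kg; yield = 89.32%

Each numeric step carries exact precision at all times; values along the way appear (rounded to 4 significant figures) when written out; every reported figure is rounded only once; derived quantities, which include glass mass, the four compositions, ignition loss, yield, totals, are carried in full precision, as written in the problem or answer text, starting from the weights per 975.4 kg of glass.
Material-by-material LOI:
  Li2CO3: 191.4 × 0.5951 = 113.9 kg
  Zinc white: 132.6 × 0.002000 = 0.2652 kg
  Lithium feldspar: 117.2 × 0.01010 = 1.184 kg
  Silica sand: 650.8 × 0.001900 = 1.237 kg
Total LOI = 116.6 kg
Glass = batch − LOI = 1092 − 116.6 = 975.4 kg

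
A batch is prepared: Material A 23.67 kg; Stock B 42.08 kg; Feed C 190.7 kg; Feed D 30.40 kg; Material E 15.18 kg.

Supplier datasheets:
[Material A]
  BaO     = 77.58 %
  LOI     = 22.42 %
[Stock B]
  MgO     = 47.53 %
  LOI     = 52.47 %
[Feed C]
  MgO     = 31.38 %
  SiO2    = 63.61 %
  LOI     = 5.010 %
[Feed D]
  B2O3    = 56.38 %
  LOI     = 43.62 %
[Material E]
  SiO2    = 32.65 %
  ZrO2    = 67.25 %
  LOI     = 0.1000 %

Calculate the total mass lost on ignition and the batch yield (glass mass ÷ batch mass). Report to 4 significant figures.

LOI loss = 50.22 kg; glass = 251.8 kg; yield = 83.37%

The whole derivation runs at full float precision from start to finish; values along the way are printed rounded to 4 significant figures within the worked lines — a single rounding yields every reported result; all derived quantities are rebuilt in full precision (the totals, yield, net glass mass, the five compositions, LOI) from the batch weights on 251.8 kg of glass exactly as printed in the problem or answer text.
Loss on ignition, line by line:
  Material A: 23.67 × 0.2242 = 5.307 kg
  Stock B: 42.08 × 0.5247 = 22.08 kg
  Feed C: 190.7 × 0.05010 = 9.554 kg
  Feed D: 30.40 × 0.4362 = 13.26 kg
  Material E: 15.18 × 0.001000 = 0.01518 kg
Total LOI = 50.22 kg
Glass = batch − LOI = 302.0 − 50.22 = 251.8 kg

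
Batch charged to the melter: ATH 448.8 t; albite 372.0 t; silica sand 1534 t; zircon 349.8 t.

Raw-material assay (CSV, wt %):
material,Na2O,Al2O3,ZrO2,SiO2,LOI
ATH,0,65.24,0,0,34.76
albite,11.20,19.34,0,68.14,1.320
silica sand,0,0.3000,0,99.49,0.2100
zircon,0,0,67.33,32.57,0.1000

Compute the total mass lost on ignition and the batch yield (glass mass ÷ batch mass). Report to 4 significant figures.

All internal work runs at full float precision all the way through. Intermediates appear rounded off to 4 significant digits when written out — exactly one rounding lands on every reported number; all derived quantities (totals, the yield, the four compositions, net glass mass, ignition loss) are carried from the batch weights per 2540 t of glass in full precision as given in either problem or answer.
Ignition loss by material:
  ATH: 448.8 × 0.3476 = 156.0 t
  albite: 372.0 × 0.01320 = 4.910 t
  silica sand: 1534 × 0.002100 = 3.221 t
  zircon: 349.8 × 0.001000 = 0.3498 t
Total LOI = 164.5 t
Glass = batch − LOI = 2705 − 164.5 = 2540 t

LOI loss = 164.5 t; glass = 2540 t; yield = 93.92%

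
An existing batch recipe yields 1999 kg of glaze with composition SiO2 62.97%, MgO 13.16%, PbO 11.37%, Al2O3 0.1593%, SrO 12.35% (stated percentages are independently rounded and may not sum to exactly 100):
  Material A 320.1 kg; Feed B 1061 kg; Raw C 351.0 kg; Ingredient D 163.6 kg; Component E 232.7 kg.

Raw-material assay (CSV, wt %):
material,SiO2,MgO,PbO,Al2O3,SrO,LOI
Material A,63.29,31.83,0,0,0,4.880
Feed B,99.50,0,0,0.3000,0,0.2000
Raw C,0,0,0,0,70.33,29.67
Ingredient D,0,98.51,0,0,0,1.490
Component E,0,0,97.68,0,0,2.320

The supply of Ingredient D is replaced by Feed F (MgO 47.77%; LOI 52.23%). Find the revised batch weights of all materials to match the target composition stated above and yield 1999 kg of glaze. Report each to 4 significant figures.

All arithmetic maintains full precision all the way through — intermediates are shown rounded to 4 significant digits; each reported figure sees exactly one rounding — derived quantities (the yield, the five compositions, glass mass, the totals, ignition loss) are re-derived at full float precision using the weight values on 1999 kg of glass, exactly as printed in the problem or the answer.
Oxide-by-oxide targets in 1999 kg glaze:
  SiO2: 62.97% × 1999 = 1259 kg
  MgO: 13.16% × 1999 = 263.1 kg
  PbO: 11.37% × 1999 = 227.3 kg
  Al2O3: 0.1593% × 1999 = 3.184 kg
  SrO: 12.35% × 1999 = 246.9 kg
A balance pass over the oxides, per the reported batch figures, for the quoted basis mass (summed amounts equal target values once rounding is allowed for):
  SiO2: 320.1·0.6329 + 1061·0.9950 = 1258 kg (target 1259 kg)
  MgO: 320.1·0.3183 + 337.4·0.4777 = 263.1 kg (target 263.1 kg)
  PbO: 232.7·0.9768 = 227.3 kg (target 227.3 kg)
  Al2O3: 1061·0.003000 = 3.183 kg (target 3.184 kg)
  SrO: 351.0·0.7033 = 246.9 kg (target 246.9 kg)
Auditing the glass mass value: the batch minus its LOI: 1999 kg (targets for the oxides total 1999 kg; versus the stated basis of 1999 kg — any gap is answer rounding).
Total batch = Σ batch = 2302 kg; LOI loss = Σ batch·LOI = 303.5 kg; as yield: glass ÷ batch → 86.82%.

Revised batch per 1999 kg glaze:
  Material A: 320.1 kg
  Feed B: 1061 kg
  Raw C: 351.0 kg
  Feed F: 337.4 kg
  Component E: 232.7 kg
Total batch = 2302 kg; LOI loss = 303.5 kg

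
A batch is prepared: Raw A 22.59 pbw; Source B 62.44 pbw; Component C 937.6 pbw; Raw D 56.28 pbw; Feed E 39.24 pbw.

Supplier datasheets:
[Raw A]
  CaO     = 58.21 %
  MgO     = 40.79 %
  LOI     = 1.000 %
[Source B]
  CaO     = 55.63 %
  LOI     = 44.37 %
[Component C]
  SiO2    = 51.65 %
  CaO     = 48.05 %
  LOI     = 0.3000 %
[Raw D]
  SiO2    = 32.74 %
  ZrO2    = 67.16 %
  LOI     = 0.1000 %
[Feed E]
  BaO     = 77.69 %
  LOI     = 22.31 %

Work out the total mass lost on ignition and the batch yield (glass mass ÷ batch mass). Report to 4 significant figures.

Full float precision is carried from first step to last — working values are shown, with 4-significant-digit rounding, in the working — exactly one rounding is applied to each reported number — all derived quantities (the yield, net glass mass, LOI, totals, five oxide percentages) are re-derived at exact precision using the weight values per 1079 pbw of glass, as given in the question or the answer.
Loss on ignition, line by line:
  Raw A: 22.59 × 0.01000 = 0.2259 pbw
  Source B: 62.44 × 0.4437 = 27.70 pbw
  Component C: 937.6 × 0.003000 = 2.813 pbw
  Raw D: 56.28 × 0.001000 = 0.05628 pbw
  Feed E: 39.24 × 0.2231 = 8.754 pbw
Total LOI = 39.55 pbw
Glass = batch − LOI = 1118 − 39.55 = 1079 pbw

LOI loss = 39.55 pbw; glass = 1079 pbw; yield = 96.46%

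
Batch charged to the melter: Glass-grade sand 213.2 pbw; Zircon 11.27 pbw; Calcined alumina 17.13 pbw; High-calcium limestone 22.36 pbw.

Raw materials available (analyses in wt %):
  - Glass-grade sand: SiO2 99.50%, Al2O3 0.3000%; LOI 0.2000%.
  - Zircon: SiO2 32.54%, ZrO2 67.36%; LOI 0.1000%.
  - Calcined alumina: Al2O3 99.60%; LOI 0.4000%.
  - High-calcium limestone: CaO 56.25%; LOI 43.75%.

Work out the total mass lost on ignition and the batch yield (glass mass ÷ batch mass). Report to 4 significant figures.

All internal work maintains full float precision in every operation — rounding to four significant figures governs every working value as displayed — each reported number carries a single rounding. Derived quantities (the four compositions, LOI, the totals, net glass mass, the yield) are re-derived from the weighed amounts for 253.7 pbw of glass at exact precision, as given in the problem or answer text.
Each material's LOI contribution:
  Glass-grade sand: 213.2 × 0.002000 = 0.4264 pbw
  Zircon: 11.27 × 0.001000 = 0.01127 pbw
  Calcined alumina: 17.13 × 0.004000 = 0.06852 pbw
  High-calcium limestone: 22.36 × 0.4375 = 9.782 pbw
Total LOI = 10.29 pbw
Glass = batch − LOI = 264.0 − 10.29 = 253.7 pbw

LOI loss = 10.29 pbw; glass = 253.7 pbw; yield = 96.10%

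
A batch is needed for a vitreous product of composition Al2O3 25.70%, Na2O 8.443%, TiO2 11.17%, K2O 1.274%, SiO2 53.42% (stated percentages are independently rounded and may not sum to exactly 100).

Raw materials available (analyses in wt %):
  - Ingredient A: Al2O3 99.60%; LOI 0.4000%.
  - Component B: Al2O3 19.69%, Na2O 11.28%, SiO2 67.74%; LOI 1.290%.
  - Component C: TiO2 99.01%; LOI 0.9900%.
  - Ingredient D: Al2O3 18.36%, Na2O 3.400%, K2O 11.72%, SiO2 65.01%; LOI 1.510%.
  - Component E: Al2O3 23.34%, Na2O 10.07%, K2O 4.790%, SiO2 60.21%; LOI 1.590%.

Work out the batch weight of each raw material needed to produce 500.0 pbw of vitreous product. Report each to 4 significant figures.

Batch per 500.0 pbw vitreous product:
  Ingredient A: 47.86 pbw
  Component B: 313.5 pbw
  Component C: 56.41 pbw
  Ingredient D: 30.81 pbw
  Component E: 57.61 pbw
Total batch = 506.2 pbw; LOI loss = 6.175 pbw; yield = 98.78%

All internal work carries full precision in all steps. In-progress results appear (rounded to four significant figures) as written; a single rounding finalizes each reported figure. Derived quantities, including the five compositions, ignition loss, totals, glass mass, the yield, are carried from the weighed amounts on 500.0 pbw of glass in exact precision, as set out in problem or answer.
Target oxide masses per 500.0 pbw vitreous product:
  Al2O3: 25.70% × 500.0 = 128.5 pbw
  Na2O: 8.443% × 500.0 = 42.22 pbw
  TiO2: 11.17% × 500.0 = 55.85 pbw
  K2O: 1.274% × 500.0 = 6.370 pbw
  SiO2: 53.42% × 500.0 = 267.1 pbw
Checking each oxide sum from the weights as reported, versus the basis set out (sum by sum, the targets are met given rounding of the digits):
  Al2O3: 47.86·0.9960 + 313.5·0.1969 + 30.81·0.1836 + 57.61·0.2334 = 128.5 pbw (target 128.5 pbw)
  Na2O: 313.5·0.1128 + 30.81·0.03400 + 57.61·0.1007 = 42.21 pbw (target 42.22 pbw)
  TiO2: 56.41·0.9901 = 55.85 pbw (target 55.85 pbw)
  K2O: 30.81·0.1172 + 57.61·0.04790 = 6.370 pbw (target 6.370 pbw)
  SiO2: 313.5·0.6774 + 30.81·0.6501 + 57.61·0.6021 = 267.1 pbw (target 267.1 pbw)
Glass-mass bookkeeping: whole batch net of LOI = 500.0 pbw (oxide target masses add up to 500.0 pbw; the stated basis being 500.0 pbw — a pure rounding effect).
Whole-batch sum: Σ batch = 506.2 pbw; loss to ignition Σ batch·LOI = 6.175 pbw; the yield ratio, glass ÷ batch: 98.78%.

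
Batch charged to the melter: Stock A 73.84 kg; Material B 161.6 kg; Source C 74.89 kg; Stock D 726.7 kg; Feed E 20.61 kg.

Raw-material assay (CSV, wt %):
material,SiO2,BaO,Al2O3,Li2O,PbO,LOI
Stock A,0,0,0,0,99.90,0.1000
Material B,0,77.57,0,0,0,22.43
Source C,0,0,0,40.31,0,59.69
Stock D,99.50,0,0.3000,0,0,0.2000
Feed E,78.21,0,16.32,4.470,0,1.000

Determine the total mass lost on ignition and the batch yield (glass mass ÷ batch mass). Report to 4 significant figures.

LOI loss = 82.68 kg; glass = 975.0 kg; yield = 92.18%

Each numeric step holds full float precision at every stage; working values appear rounded to four significant digits — exactly one rounding goes into each reported value; all derived quantities, which include totals, yield, five oxide percentages, net glass mass, ignition loss, are carried in exact precision, as set out in the question or the answer, from the batch weights at 975.0 kg of glass.
Per-material ignition loss:
  Stock A: 73.84 × 0.001000 = 0.07384 kg
  Material B: 161.6 × 0.2243 = 36.25 kg
  Source C: 74.89 × 0.5969 = 44.70 kg
  Stock D: 726.7 × 0.002000 = 1.453 kg
  Feed E: 20.61 × 0.01000 = 0.2061 kg
Total LOI = 82.68 kg
Glass = batch − LOI = 1058 − 82.68 = 975.0 kg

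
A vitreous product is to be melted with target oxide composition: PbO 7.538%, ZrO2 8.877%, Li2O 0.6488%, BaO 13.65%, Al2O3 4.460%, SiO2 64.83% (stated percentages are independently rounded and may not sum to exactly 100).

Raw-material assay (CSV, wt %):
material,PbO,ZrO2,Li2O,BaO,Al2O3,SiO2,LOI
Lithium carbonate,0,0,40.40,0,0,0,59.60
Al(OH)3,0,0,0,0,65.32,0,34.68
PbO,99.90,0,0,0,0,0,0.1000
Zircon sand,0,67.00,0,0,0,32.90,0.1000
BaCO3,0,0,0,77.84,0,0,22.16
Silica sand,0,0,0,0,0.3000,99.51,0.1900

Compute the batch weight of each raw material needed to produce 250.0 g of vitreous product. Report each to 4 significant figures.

Mid-chain values are shown rounded to 4 significant figures; the working math holds exact precision at all times — every reported figure is rounded only once. All derived quantities (ignition loss, the yield, glass mass, the totals, six oxide percentages) are computed in exact precision from the batch weights per 250.0 g of glass, as quoted within either problem or answer.
Target masses of each oxide per 250.0 g vitreous product:
  PbO: 7.538% × 250.0 = 18.84 g
  ZrO2: 8.877% × 250.0 = 22.19 g
  Li2O: 0.6488% × 250.0 = 1.622 g
  BaO: 13.65% × 250.0 = 34.12 g
  Al2O3: 4.460% × 250.0 = 11.15 g
  SiO2: 64.83% × 250.0 = 162.1 g
Mass-balance tally per oxide applying the batch weights above, at the basis given (target by target, the sums agree inside rounding margins):
  PbO: 18.86·0.9990 = 18.84 g (target 18.84 g)
  ZrO2: 33.12·0.6700 = 22.19 g (target 22.19 g)
  Li2O: 4.015·0.4040 = 1.622 g (target 1.622 g)
  BaO: 43.84·0.7784 = 34.13 g (target 34.12 g)
  Al2O3: 16.37·0.6532 + 151.9·0.003000 = 11.15 g (target 11.15 g)
  SiO2: 33.12·0.3290 + 151.9·0.9951 = 162.1 g (target 162.1 g)
Consistency of the glass mass: the batch minus its LOI: 250.0 g (oxide target masses add up to 250.0 g; stated basis 250.0 g — gaps are rounding artifacts).
Batch total: Σ batch = 268.1 g; LOI loss = Σ batch·LOI = 18.13 g; yield = glass ÷ total batch = 93.24%.

Batch per 250.0 g vitreous product:
  Lithium carbonate: 4.015 g
  Al(OH)3: 16.37 g
  PbO: 18.86 g
  Zircon sand: 33.12 g
  BaCO3: 43.84 g
  Silica sand: 151.9 g
Total batch = 268.1 g; LOI loss = 18.13 g; yield = 93.24%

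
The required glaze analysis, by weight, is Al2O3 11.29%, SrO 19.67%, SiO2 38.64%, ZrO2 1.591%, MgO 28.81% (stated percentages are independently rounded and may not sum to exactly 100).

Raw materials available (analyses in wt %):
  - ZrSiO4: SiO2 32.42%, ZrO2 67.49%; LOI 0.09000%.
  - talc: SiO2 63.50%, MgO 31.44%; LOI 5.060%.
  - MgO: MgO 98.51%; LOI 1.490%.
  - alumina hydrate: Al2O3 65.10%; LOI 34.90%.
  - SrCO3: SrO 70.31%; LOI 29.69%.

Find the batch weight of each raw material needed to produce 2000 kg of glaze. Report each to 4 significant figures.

Batch per 2000 kg glaze:
  ZrSiO4: 47.15 kg
  talc: 1193 kg
  MgO: 204.2 kg
  alumina hydrate: 346.9 kg
  SrCO3: 559.5 kg
Total batch = 2351 kg; LOI loss = 350.6 kg; yield = 85.08%

The whole derivation holds full precision end to end; values along the way are shown rounded off to 4 significant figures within the worked lines; a single rounding produces each reported number. All derived quantities (the five compositions, glass mass, LOI, the yield, the totals) are carried from the batch weights per 2000 kg of glass in full precision exactly as shown in the problem or the answer.
Target masses of each oxide per 2000 kg glaze:
  Al2O3: 11.29% × 2000 = 225.8 kg
  SrO: 19.67% × 2000 = 393.4 kg
  SiO2: 38.64% × 2000 = 772.8 kg
  ZrO2: 1.591% × 2000 = 31.82 kg
  MgO: 28.81% × 2000 = 576.2 kg
Sums-versus-targets review per the reported batch figures, per the basis as stated (summed amounts equal target values given rounding of the digits):
  Al2O3: 346.9·0.6510 = 225.8 kg (target 225.8 kg)
  SrO: 559.5·0.7031 = 393.4 kg (target 393.4 kg)
  SiO2: 47.15·0.3242 + 1193·0.6350 = 772.8 kg (target 772.8 kg)
  ZrO2: 47.15·0.6749 = 31.82 kg (target 31.82 kg)
  MgO: 1193·0.3144 + 204.2·0.9851 = 576.2 kg (target 576.2 kg)
Glass-mass bookkeeping: net batch after ignition = 2000 kg (targets for the oxides total 2000 kg; against the stated basis, 2000 kg — gaps are rounding artifacts).
Summing the batch: Σ batch = 2351 kg; loss to ignition Σ batch·LOI = 350.6 kg; yield, glass over the total, = 85.08%.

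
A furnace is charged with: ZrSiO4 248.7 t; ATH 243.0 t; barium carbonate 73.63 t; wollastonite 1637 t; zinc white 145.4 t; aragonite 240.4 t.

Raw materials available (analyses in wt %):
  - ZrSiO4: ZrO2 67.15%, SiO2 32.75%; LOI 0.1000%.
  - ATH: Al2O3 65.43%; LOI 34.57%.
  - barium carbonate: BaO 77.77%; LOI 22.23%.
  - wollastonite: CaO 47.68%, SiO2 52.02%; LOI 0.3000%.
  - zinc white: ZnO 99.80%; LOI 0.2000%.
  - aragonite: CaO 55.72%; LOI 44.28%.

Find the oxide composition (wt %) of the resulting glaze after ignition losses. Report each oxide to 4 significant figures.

Each numeric step runs at full precision in all steps. Working values are shown with 4-significant-figure rounding alongside each step; every reported figure is rounded exactly once. All derived quantities (ignition loss, yield, six oxide percentages, the totals, glass mass) are rebuilt at full precision from the batch weights per 2376 t of glass, exactly as shown in problem or answer.
Oxide masses out of the charge:
  CaO: 1637·0.4768 + 240.4·0.5572 = 914.5 t
  ZrO2: 248.7·0.6715 = 167.0 t
  Al2O3: 243.0·0.6543 = 159.0 t
  SiO2: 248.7·0.3275 + 1637·0.5202 = 933.0 t
  ZnO: 145.4·0.9980 = 145.1 t
  BaO: 73.63·0.7777 = 57.26 t
LOI: 248.7·0.001000 + 243.0·0.3457 + 73.63·0.2223 + 1637·0.003000 + 145.4·0.002000 + 240.4·0.4428 = 212.3 t
Glass = total batch minus LOI = 2588 − 212.3 = 2376 t (matching Σ of the oxides)
wt % = oxide mass / glass mass × 100

Glass mass = 2376 t (batch 2588 − LOI 212.3).
Composition: CaO 38.49%, ZrO2 7.029%, Al2O3 6.692%, SiO2 39.27%, ZnO 6.108%, BaO 2.410%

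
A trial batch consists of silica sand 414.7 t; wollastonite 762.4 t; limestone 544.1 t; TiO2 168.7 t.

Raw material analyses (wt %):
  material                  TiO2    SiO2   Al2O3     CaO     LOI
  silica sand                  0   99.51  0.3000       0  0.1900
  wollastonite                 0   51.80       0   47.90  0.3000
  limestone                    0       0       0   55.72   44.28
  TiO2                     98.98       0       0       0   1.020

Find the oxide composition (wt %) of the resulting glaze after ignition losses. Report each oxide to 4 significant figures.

Glass mass = 1644 t (batch 1890 − LOI 245.7).
Composition: TiO2 10.16%, SiO2 49.12%, Al2O3 0.07567%, CaO 40.65%

The intermediate values appear, rounded to four significant figures, within the worked lines; the working math runs at full float precision through the solve — a single rounding yields each reported result; derived quantities are rebuilt in exact precision (totals, ignition loss, net glass mass, yield, the four compositions) from the batch weights on 1644 t of glass, as set out in the problem or answer text.
Oxide-by-oxide delivered mass:
  TiO2: 168.7·0.9898 = 167.0 t
  SiO2: 414.7·0.9951 + 762.4·0.5180 = 807.6 t
  Al2O3: 414.7·0.003000 = 1.244 t
  CaO: 762.4·0.4790 + 544.1·0.5572 = 668.4 t
LOI: 414.7·0.001900 + 762.4·0.003000 + 544.1·0.4428 + 168.7·0.01020 = 245.7 t
Resulting glass, batch − LOI: 1890 − 245.7 = 1644 t (equal to the oxide-mass sum)
each oxide over glass, ×100, is wt %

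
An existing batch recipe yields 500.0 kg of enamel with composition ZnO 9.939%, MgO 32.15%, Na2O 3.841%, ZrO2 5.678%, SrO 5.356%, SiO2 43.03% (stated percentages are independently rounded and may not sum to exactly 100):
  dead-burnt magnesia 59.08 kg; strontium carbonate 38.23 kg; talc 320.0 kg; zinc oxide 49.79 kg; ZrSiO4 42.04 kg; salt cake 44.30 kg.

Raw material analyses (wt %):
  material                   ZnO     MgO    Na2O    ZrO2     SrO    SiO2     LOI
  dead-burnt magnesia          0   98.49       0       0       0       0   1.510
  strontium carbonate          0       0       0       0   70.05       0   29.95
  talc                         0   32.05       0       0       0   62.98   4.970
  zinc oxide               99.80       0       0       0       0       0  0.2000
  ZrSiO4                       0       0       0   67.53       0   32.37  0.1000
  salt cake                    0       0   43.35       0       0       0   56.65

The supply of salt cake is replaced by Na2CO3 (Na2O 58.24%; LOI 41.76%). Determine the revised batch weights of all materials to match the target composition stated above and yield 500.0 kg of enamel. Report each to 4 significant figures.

Revised batch per 500.0 kg enamel:
  dead-burnt magnesia: 59.08 kg
  strontium carbonate: 38.23 kg
  talc: 320.0 kg
  zinc oxide: 49.79 kg
  ZrSiO4: 42.04 kg
  Na2CO3: 32.98 kg
Total batch = 542.1 kg; LOI loss = 42.16 kg

Intermediates are displayed with 4-significant-digit rounding on the page; all arithmetic maintains exact precision end to end; every reported result undergoes a single rounding — all derived quantities, including the six compositions, LOI, net glass mass, totals, yield, are computed from the batch weights per 500.0 kg of glass at exact precision exactly as printed in the problem or the answer.
Oxide-by-oxide targets in 500.0 kg enamel:
  ZnO: 9.939% × 500.0 = 49.70 kg
  MgO: 32.15% × 500.0 = 160.8 kg
  Na2O: 3.841% × 500.0 = 19.20 kg
  ZrO2: 5.678% × 500.0 = 28.39 kg
  SrO: 5.356% × 500.0 = 26.78 kg
  SiO2: 43.03% × 500.0 = 215.2 kg
Checking each oxide sum working from each reported weight, per the basis as stated (delivered sums recover each target modulo rounding of the values):
  ZnO: 49.79·0.9980 = 49.69 kg (target 49.70 kg)
  MgO: 59.08·0.9849 + 320.0·0.3205 = 160.7 kg (target 160.8 kg)
  Na2O: 32.98·0.5824 = 19.21 kg (target 19.20 kg)
  ZrO2: 42.04·0.6753 = 28.39 kg (target 28.39 kg)
  SrO: 38.23·0.7005 = 26.78 kg (target 26.78 kg)
  SiO2: 320.0·0.6298 + 42.04·0.3237 = 215.1 kg (target 215.2 kg)
Glass-mass closure: total batch − LOI = 500.0 kg (targets for the oxides total 500.0 kg; with the basis standing at 500.0 kg — deltas are rounding alone).
Adding the batch up: Σ batch = 542.1 kg; LOI removed, Σ of batch·LOI: 42.16 kg; glass ÷ batch gives a yield of 92.22%.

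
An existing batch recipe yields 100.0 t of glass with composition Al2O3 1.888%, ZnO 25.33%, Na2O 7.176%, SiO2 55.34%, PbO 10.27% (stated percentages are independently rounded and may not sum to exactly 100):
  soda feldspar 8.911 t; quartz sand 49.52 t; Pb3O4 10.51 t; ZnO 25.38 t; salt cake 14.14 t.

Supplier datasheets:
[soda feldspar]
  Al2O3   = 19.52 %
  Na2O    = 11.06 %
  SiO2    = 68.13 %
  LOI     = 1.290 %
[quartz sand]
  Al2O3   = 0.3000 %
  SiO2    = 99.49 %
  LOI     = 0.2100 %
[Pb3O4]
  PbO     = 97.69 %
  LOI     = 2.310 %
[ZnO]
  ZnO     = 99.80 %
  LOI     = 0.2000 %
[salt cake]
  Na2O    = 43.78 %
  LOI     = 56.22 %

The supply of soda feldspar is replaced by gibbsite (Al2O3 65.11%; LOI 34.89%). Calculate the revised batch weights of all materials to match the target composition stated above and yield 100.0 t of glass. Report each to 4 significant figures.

Revised batch per 100.0 t glass:
  gibbsite: 2.643 t
  quartz sand: 55.62 t
  Pb3O4: 10.51 t
  ZnO: 25.38 t
  salt cake: 16.39 t
Total batch = 110.5 t; LOI loss = 10.55 t

Values along the way are printed, with 4-significant-figure rounding, as written; every computation maintains full precision in all steps — exactly one rounding is applied to every reported figure — derived quantities are computed at full precision (ignition loss, net glass mass, the yield, five oxide percentages, the totals) starting from the weights on 100.0 t of glass, as they appear in either problem or answer.
The oxide mass targets at 100.0 t glass:
  Al2O3: 1.888% × 100.0 = 1.888 t
  ZnO: 25.33% × 100.0 = 25.33 t
  Na2O: 7.176% × 100.0 = 7.176 t
  SiO2: 55.34% × 100.0 = 55.34 t
  PbO: 10.27% × 100.0 = 10.27 t
Verifying the oxide balance with the batch weights as given, versus the basis set out (oxide sums agree with the targets up to rounding of the answer):
  Al2O3: 2.643·0.6511 + 55.62·0.003000 = 1.888 t (target 1.888 t)
  ZnO: 25.38·0.9980 = 25.33 t (target 25.33 t)
  Na2O: 16.39·0.4378 = 7.176 t (target 7.176 t)
  SiO2: 55.62·0.9949 = 55.34 t (target 55.34 t)
  PbO: 10.51·0.9769 = 10.27 t (target 10.27 t)
Auditing the glass mass value: batch total minus LOI = 100.0 t (the targets, summed, come to 100.0 t; basis as stated: 100.0 t — deltas are rounding alone).
Total batch = Σ batch = 110.5 t; LOI removed, Σ of batch·LOI: 10.55 t; yield: glass divided by total = 90.46%.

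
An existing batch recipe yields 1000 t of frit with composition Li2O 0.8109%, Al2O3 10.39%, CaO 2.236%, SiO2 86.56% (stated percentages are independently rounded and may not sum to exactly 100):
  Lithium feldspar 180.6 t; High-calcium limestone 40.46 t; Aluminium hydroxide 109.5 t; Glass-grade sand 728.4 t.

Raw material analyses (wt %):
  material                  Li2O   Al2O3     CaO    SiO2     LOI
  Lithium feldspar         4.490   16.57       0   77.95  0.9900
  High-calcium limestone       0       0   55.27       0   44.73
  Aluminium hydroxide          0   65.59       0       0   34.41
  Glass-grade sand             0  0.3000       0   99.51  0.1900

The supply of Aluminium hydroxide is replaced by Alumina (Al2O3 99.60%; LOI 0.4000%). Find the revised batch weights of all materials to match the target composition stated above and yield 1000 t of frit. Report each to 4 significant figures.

Revised batch per 1000 t frit:
  Lithium feldspar: 180.6 t
  High-calcium limestone: 40.46 t
  Alumina: 72.08 t
  Glass-grade sand: 728.4 t
Total batch = 1022 t; LOI loss = 21.56 t

All internal work carries full float precision from first step to last. Values along the way are shown rounded to 4 significant figures within the worked lines. Exactly one rounding lands on each reported number; all derived quantities are computed at full precision (ignition loss, the totals, the yield, four oxide percentages, net glass mass) using the weight values for 1000 t of glass, as given in question or answer.
Per-oxide target masses for 1000 t frit:
  Li2O: 0.8109% × 1000 = 8.109 t
  Al2O3: 10.39% × 1000 = 103.9 t
  CaO: 2.236% × 1000 = 22.36 t
  SiO2: 86.56% × 1000 = 865.6 t
A balance pass over the oxides, per the reported batch figures, relative to the basis at hand (summed amounts equal target values inside rounding margins):
  Li2O: 180.6·0.04490 = 8.109 t (target 8.109 t)
  Al2O3: 180.6·0.1657 + 72.08·0.9960 + 728.4·0.003000 = 103.9 t (target 103.9 t)
  CaO: 40.46·0.5527 = 22.36 t (target 22.36 t)
  SiO2: 180.6·0.7795 + 728.4·0.9951 = 865.6 t (target 865.6 t)
Glass mass check: total batch − LOI = 1000 t (summing oxide targets gives 1000 t; stated basis 1000 t — any gap is answer rounding).
Batch total: Σ batch = 1022 t; the LOI term Σ batch·LOI equals 21.56 t; the yield ratio, glass ÷ batch: 97.89%.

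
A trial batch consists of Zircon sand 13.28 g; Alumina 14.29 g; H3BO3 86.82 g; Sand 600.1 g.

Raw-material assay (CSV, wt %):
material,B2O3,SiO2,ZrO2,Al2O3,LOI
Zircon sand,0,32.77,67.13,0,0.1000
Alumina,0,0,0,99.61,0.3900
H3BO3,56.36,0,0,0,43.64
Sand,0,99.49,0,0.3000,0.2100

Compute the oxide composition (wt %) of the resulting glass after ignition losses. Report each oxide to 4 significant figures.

Glass mass = 675.3 g (batch 714.5 − LOI 39.22).
Composition: B2O3 7.246%, SiO2 89.06%, ZrO2 1.320%, Al2O3 2.375%

Each numeric step carries full float precision end to end. Intermediates appear, with 4-significant-figure rounding, in the printout; each reported result includes exactly one rounding; the derived quantities (net glass mass, the four compositions, the totals, LOI, yield) are re-derived at full precision from the batch weights per 675.3 g of glass, as they appear in the problem or answer text.
Oxide masses out of the charge:
  B2O3: 86.82·0.5636 = 48.93 g
  SiO2: 13.28·0.3277 + 600.1·0.9949 = 601.4 g
  ZrO2: 13.28·0.6713 = 8.915 g
  Al2O3: 14.29·0.9961 + 600.1·0.003000 = 16.03 g
LOI: 13.28·0.001000 + 14.29·0.003900 + 86.82·0.4364 + 600.1·0.002100 = 39.22 g
batch − LOI leaves glass = 714.5 − 39.22 = 675.3 g (= the summed oxide contributions)
percent by weight: oxide/glass ×100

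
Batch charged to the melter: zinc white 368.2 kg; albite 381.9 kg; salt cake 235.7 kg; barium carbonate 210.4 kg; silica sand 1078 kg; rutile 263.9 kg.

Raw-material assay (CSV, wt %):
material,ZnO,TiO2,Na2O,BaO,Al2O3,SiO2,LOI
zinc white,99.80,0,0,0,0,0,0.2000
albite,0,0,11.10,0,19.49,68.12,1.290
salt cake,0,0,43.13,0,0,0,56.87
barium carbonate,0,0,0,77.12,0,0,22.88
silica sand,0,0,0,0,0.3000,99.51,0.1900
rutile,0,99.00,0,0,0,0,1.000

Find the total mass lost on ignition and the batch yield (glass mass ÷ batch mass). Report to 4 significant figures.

LOI loss = 192.5 kg; glass = 2346 kg; yield = 92.41%

Mid-chain values are shown (rounded to 4 significant digits) alongside each step; the whole derivation maintains full precision at each step; every reported value is rounded a single time — all derived quantities are computed in full float precision (net glass mass, six oxide percentages, the totals, LOI, yield) from the batch weights per 2346 kg of glass as given in the problem or answer text.
Each material's LOI contribution:
  zinc white: 368.2 × 0.002000 = 0.7364 kg
  albite: 381.9 × 0.01290 = 4.927 kg
  salt cake: 235.7 × 0.5687 = 134.0 kg
  barium carbonate: 210.4 × 0.2288 = 48.14 kg
  silica sand: 1078 × 0.001900 = 2.048 kg
  rutile: 263.9 × 0.01000 = 2.639 kg
Total LOI = 192.5 kg
Glass = batch − LOI = 2538 − 192.5 = 2346 kg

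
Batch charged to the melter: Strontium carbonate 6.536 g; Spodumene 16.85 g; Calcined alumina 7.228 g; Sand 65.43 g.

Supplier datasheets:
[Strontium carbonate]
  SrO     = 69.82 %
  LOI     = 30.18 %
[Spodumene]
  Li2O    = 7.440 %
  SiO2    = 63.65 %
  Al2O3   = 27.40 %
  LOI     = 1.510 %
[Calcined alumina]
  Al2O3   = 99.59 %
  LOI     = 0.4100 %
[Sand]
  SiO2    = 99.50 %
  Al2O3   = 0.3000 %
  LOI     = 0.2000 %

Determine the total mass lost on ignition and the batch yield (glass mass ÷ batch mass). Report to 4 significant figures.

All arithmetic keeps exact precision at each step — intermediates are displayed (rounded to 4 significant figures) alongside each step; a single rounding finalizes each reported result; the derived quantities, which include the four compositions, glass mass, LOI, yield, the totals, are carried at exact precision, exactly as shown in the question or the answer, starting from the weights on 93.66 g of glass.
Per-material ignition loss:
  Strontium carbonate: 6.536 × 0.3018 = 1.973 g
  Spodumene: 16.85 × 0.01510 = 0.2544 g
  Calcined alumina: 7.228 × 0.004100 = 0.02963 g
  Sand: 65.43 × 0.002000 = 0.1309 g
Total LOI = 2.387 g
Glass = batch − LOI = 96.04 − 2.387 = 93.66 g

LOI loss = 2.387 g; glass = 93.66 g; yield = 97.51%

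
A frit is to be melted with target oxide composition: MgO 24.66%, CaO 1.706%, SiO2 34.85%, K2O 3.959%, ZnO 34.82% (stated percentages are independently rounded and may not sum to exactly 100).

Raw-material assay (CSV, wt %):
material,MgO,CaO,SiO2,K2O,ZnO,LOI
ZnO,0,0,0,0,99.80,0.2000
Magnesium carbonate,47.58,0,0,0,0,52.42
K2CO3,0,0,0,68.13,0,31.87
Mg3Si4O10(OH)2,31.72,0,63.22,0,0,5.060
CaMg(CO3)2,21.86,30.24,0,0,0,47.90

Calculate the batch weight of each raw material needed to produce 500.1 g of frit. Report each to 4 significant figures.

Each numeric step keeps full precision at every stage; in-progress results are shown, with 4-significant-figure rounding, at each printed step — a single rounding yields every reported figure; all derived quantities, including ignition loss, net glass mass, five oxide percentages, yield, the totals, are computed from the weighed amounts for 500.1 g of glass in full precision precisely as stated by either problem or answer.
Target oxide masses per 500.1 g frit:
  MgO: 24.66% × 500.1 = 123.3 g
  CaO: 1.706% × 500.1 = 8.532 g
  SiO2: 34.85% × 500.1 = 174.3 g
  K2O: 3.959% × 500.1 = 19.80 g
  ZnO: 34.82% × 500.1 = 174.1 g
A balance pass over the oxides, on the weights just shown, under the basis named above (sums match the target masses net of answer rounding effects):
  MgO: 62.45·0.4758 + 275.7·0.3172 + 28.21·0.2186 = 123.3 g (target 123.3 g)
  CaO: 28.21·0.3024 = 8.531 g (target 8.532 g)
  SiO2: 275.7·0.6322 = 174.3 g (target 174.3 g)
  K2O: 29.06·0.6813 = 19.80 g (target 19.80 g)
  ZnO: 174.5·0.9980 = 174.2 g (target 174.1 g)
Glass mass check: batch Σ − ignition loss = 500.1 g (oxide target masses add up to 500.1 g; against the stated basis, 500.1 g — deltas are rounding alone).
Whole-batch sum: Σ batch = 569.9 g; ignition loss, Σ(batch × LOI) = 69.81 g; as yield: glass ÷ batch → 87.75%.

Batch per 500.1 g frit:
  ZnO: 174.5 g
  Magnesium carbonate: 62.45 g
  K2CO3: 29.06 g
  Mg3Si4O10(OH)2: 275.7 g
  CaMg(CO3)2: 28.21 g
Total batch = 569.9 g; LOI loss = 69.81 g; yield = 87.75%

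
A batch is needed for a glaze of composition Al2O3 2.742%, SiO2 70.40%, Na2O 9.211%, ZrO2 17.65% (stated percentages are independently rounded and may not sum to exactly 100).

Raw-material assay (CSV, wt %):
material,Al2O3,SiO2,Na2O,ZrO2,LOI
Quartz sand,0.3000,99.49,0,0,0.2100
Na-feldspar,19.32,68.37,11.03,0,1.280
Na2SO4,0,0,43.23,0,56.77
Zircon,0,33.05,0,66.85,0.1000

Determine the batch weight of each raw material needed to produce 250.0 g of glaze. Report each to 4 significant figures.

The intermediate values appear with 4-significant-digit rounding as written — the working math maintains exact precision in every operation. Each reported figure is rounded once only; all derived quantities (ignition loss, glass mass, yield, four oxide percentages, totals) are recomputed in full precision starting from the weights per 250.0 g of glass, exactly as shown in question or answer.
Per-oxide target masses for 250.0 g glaze:
  Al2O3: 2.742% × 250.0 = 6.855 g
  SiO2: 70.40% × 250.0 = 176.0 g
  Na2O: 9.211% × 250.0 = 23.03 g
  ZrO2: 17.65% × 250.0 = 44.12 g
Sums-versus-targets review using the reported weights, against the basis in use (summed amounts equal target values modulo rounding of the values):
  Al2O3: 132.0·0.003000 + 33.43·0.1932 = 6.855 g (target 6.855 g)
  SiO2: 132.0·0.9949 + 33.43·0.6837 + 66.01·0.3305 = 176.0 g (target 176.0 g)
  Na2O: 33.43·0.1103 + 44.74·0.4323 = 23.03 g (target 23.03 g)
  ZrO2: 66.01·0.6685 = 44.13 g (target 44.12 g)
Consistency of the glass mass: batch Σ − ignition loss = 250.0 g (oxide target masses add up to 250.0 g; with the basis standing at 250.0 g — any gap is answer rounding).
Whole-batch sum: Σ batch = 276.2 g; LOI removed, Σ of batch·LOI: 26.17 g; the yield ratio, glass ÷ batch: 90.52%.

Batch per 250.0 g glaze:
  Quartz sand: 132.0 g
  Na-feldspar: 33.43 g
  Na2SO4: 44.74 g
  Zircon: 66.01 g
Total batch = 276.2 g; LOI loss = 26.17 g; yield = 90.52%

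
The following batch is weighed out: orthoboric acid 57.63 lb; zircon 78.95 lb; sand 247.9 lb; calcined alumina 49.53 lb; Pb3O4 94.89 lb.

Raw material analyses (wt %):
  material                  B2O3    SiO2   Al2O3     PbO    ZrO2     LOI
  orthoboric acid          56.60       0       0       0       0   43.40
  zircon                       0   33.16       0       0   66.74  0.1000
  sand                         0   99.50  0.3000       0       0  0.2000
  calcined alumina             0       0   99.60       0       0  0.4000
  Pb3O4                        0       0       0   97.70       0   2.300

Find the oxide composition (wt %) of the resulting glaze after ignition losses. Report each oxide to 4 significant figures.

Glass mass = 500.9 lb (batch 528.9 − LOI 27.97).
Composition: B2O3 6.512%, SiO2 54.47%, Al2O3 9.996%, PbO 18.51%, ZrO2 10.52%

Every computation keeps full precision in every operation. In-progress results are printed (rounded to 4 significant digits) between the steps — a single rounding finalizes every reported value. The derived quantities (LOI, the yield, glass mass, the totals, five oxide percentages) are recomputed at exact precision using the weight values for 500.9 lb of glass, as they appear in the problem or answer text.
What the batch supplies per oxide:
  B2O3: 57.63·0.5660 = 32.62 lb
  SiO2: 78.95·0.3316 + 247.9·0.9950 = 272.8 lb
  Al2O3: 247.9·0.003000 + 49.53·0.9960 = 50.08 lb
  PbO: 94.89·0.9770 = 92.71 lb
  ZrO2: 78.95·0.6674 = 52.69 lb
LOI: 57.63·0.4340 + 78.95·0.001000 + 247.9·0.002000 + 49.53·0.004000 + 94.89·0.02300 = 27.97 lb
Glass = total batch minus LOI = 528.9 − 27.97 = 500.9 lb (= Σ oxide masses)
each wt % is 100 × oxide ÷ glass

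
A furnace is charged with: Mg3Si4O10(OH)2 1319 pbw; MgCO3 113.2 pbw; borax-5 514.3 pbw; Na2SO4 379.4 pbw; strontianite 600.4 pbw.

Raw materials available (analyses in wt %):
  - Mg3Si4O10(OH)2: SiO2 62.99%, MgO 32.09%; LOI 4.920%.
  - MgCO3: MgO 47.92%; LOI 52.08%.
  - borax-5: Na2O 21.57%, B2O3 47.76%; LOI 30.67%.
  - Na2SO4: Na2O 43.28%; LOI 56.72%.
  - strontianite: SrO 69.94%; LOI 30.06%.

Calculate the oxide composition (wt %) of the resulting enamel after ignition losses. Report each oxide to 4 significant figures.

All arithmetic maintains full float precision at each step; values along the way appear, rounded to four significant figures, in the printout — each reported figure sees exactly one rounding — all derived quantities, including ignition loss, glass mass, the five compositions, the yield, the totals, are re-derived from the batch weights for 2249 pbw of glass at full float precision, exactly as shown in question or answer.
Delivered oxide masses:
  SiO2: 1319·0.6299 = 830.8 pbw
  Na2O: 514.3·0.2157 + 379.4·0.4328 = 275.1 pbw
  SrO: 600.4·0.6994 = 419.9 pbw
  MgO: 1319·0.3209 + 113.2·0.4792 = 477.5 pbw
  B2O3: 514.3·0.4776 = 245.6 pbw
LOI: 1319·0.04920 + 113.2·0.5208 + 514.3·0.3067 + 379.4·0.5672 + 600.4·0.3006 = 677.3 pbw
batch − LOI leaves glass = 2926 − 677.3 = 2249 pbw (equal to the oxide-mass sum)
wt % = oxide mass / glass mass × 100

Glass mass = 2249 pbw (batch 2926 − LOI 677.3).
Composition: SiO2 36.94%, Na2O 12.23%, SrO 18.67%, MgO 21.23%, B2O3 10.92%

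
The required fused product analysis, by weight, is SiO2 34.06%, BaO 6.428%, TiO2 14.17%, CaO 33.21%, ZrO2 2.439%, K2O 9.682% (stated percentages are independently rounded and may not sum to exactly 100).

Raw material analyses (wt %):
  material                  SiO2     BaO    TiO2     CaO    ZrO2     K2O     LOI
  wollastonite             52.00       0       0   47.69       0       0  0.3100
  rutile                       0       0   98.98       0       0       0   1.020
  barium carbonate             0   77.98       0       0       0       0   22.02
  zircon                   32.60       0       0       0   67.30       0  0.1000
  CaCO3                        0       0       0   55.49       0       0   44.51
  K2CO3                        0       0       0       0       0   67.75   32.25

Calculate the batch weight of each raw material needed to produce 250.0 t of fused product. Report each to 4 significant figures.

Batch per 250.0 t fused product:
  wollastonite: 158.1 t
  rutile: 35.79 t
  barium carbonate: 20.61 t
  zircon: 9.060 t
  CaCO3: 13.77 t
  K2CO3: 35.73 t
Total batch = 273.1 t; LOI loss = 23.05 t; yield = 91.56%

All arithmetic runs at full precision end to end; mid-chain values are shown, rounded to 4 significant figures, at each printed step; every reported value is rounded just once. Derived quantities are rebuilt starting from the weights for 250.0 t of glass in full precision (the six compositions, net glass mass, yield, ignition loss, totals), exactly as printed in the problem or the answer.
The oxide mass targets at 250.0 t fused product:
  SiO2: 34.06% × 250.0 = 85.15 t
  BaO: 6.428% × 250.0 = 16.07 t
  TiO2: 14.17% × 250.0 = 35.42 t
  CaO: 33.21% × 250.0 = 83.02 t
  ZrO2: 2.439% × 250.0 = 6.098 t
  K2O: 9.682% × 250.0 = 24.20 t
Verifying the oxide balance working from each reported weight, versus the basis set out (sum by sum, the targets are met given rounding of the digits):
  SiO2: 158.1·0.5200 + 9.060·0.3260 = 85.17 t (target 85.15 t)
  BaO: 20.61·0.7798 = 16.07 t (target 16.07 t)
  TiO2: 35.79·0.9898 = 35.42 t (target 35.42 t)
  CaO: 158.1·0.4769 + 13.77·0.5549 = 83.04 t (target 83.02 t)
  ZrO2: 9.060·0.6730 = 6.097 t (target 6.098 t)
  K2O: 35.73·0.6775 = 24.21 t (target 24.20 t)
Glass-mass sanity pass: batch Σ − ignition loss = 250.0 t (the Σ of target masses is 250.0 t; basis as stated: 250.0 t — differing by rounding only).
Batch grand total — Σ batch = 273.1 t; the LOI term Σ batch·LOI equals 23.05 t; yield, glass over the total, = 91.56%.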